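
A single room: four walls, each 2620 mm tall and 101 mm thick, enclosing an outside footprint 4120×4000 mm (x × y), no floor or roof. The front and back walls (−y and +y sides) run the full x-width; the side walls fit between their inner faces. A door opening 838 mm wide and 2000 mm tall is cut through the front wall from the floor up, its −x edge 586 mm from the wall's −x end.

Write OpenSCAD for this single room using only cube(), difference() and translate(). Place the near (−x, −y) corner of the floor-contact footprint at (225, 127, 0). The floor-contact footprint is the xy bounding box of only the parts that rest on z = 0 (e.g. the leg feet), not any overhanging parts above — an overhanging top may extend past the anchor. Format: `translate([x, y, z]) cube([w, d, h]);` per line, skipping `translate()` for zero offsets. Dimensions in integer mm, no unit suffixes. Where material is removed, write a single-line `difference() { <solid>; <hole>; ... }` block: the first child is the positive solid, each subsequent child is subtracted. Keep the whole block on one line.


difference() { translate([225, 127, 0]) cube([4120, 101, 2620]); translate([811, 127, 0]) cube([838, 101, 2000]); }
translate([225, 4026, 0]) cube([4120, 101, 2620]);
translate([225, 228, 0]) cube([101, 3798, 2620]);
translate([4244, 228, 0]) cube([101, 3798, 2620]);


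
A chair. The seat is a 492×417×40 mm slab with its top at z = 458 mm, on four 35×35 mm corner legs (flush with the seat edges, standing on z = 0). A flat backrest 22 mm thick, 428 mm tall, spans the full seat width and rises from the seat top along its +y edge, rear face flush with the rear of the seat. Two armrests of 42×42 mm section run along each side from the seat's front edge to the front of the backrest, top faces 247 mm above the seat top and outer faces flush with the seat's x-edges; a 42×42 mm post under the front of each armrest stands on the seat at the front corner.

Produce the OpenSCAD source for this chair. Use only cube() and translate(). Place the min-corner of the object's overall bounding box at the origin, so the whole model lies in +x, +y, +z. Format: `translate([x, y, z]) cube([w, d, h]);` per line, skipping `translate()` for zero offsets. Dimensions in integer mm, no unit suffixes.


// leg_h = 458 - 40 = 418
// arm post h = 247 - 42 = 205
translate([0, 0, 418]) cube([492, 417, 40]);
cube([35, 35, 418]);
translate([457, 0, 0]) cube([35, 35, 418]);
translate([0, 382, 0]) cube([35, 35, 418]);
translate([457, 382, 0]) cube([35, 35, 418]);
translate([0, 395, 458]) cube([492, 22, 428]);
translate([0, 0, 663]) cube([42, 395, 42]);
translate([450, 0, 663]) cube([42, 395, 42]);
translate([0, 0, 458]) cube([42, 42, 205]);
translate([450, 0, 458]) cube([42, 42, 205]);


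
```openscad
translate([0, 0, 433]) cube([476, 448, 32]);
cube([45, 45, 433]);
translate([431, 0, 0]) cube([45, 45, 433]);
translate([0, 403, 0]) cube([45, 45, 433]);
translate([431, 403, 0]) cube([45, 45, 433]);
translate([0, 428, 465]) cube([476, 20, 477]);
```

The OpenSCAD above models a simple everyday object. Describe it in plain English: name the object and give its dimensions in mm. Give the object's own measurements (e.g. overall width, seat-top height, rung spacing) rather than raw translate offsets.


A chair. The seat is a 476×448×32 mm slab with its top at z = 465 mm, on four 45×45 mm corner legs (flush with the seat edges, standing on z = 0). A flat backrest 20 mm thick, 477 mm tall, spans the full seat width and rises from the seat top along its +y edge, rear face flush with the rear of the seat.


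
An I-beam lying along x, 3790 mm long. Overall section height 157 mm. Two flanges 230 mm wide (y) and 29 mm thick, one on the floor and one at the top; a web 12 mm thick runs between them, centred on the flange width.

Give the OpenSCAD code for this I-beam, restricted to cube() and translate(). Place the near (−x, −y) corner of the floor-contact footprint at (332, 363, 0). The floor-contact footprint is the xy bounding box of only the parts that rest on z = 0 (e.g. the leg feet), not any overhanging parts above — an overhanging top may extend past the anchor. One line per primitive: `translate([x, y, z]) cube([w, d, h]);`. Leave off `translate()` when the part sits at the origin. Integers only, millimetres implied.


translate([332, 363, 0]) cube([3790, 230, 29]);
translate([332, 472, 29]) cube([3790, 12, 99]);
translate([332, 363, 128]) cube([3790, 230, 29]);


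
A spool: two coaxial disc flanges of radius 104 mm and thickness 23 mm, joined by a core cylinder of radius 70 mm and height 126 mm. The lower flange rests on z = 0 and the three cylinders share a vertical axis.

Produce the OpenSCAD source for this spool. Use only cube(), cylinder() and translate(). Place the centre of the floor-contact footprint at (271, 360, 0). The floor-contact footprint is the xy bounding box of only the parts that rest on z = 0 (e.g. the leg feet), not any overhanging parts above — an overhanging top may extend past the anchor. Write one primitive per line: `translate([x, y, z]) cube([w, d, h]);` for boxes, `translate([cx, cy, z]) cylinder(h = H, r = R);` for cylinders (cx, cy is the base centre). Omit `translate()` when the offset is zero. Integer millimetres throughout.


translate([271, 360, 0]) cylinder(h = 23, r = 104);
translate([271, 360, 23]) cylinder(h = 126, r = 70);
translate([271, 360, 149]) cylinder(h = 23, r = 104);


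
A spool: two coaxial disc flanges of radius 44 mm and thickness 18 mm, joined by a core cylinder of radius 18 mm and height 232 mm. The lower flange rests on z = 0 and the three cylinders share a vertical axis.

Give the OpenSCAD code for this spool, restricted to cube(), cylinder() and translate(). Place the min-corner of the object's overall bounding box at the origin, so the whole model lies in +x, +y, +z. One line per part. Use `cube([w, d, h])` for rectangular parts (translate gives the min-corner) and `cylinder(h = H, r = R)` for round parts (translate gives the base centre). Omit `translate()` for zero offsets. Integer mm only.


translate([44, 44, 0]) cylinder(h = 18, r = 44);
translate([44, 44, 18]) cylinder(h = 232, r = 18);
translate([44, 44, 250]) cylinder(h = 18, r = 44);


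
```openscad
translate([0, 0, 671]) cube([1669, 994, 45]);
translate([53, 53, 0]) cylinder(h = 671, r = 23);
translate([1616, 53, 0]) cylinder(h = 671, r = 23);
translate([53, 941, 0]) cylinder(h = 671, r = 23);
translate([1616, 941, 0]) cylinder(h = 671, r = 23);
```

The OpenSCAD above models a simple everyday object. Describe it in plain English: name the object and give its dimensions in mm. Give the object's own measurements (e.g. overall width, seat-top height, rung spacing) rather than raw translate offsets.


A table: top 1669 mm (x) × 994 mm (y), 45 mm thick, upper face at z = 716 mm, on four round legs of 46 mm diameter, each leg's bounding box inset 30 mm from the nearest pair of top edges from z = 0 to the bottom of the top.


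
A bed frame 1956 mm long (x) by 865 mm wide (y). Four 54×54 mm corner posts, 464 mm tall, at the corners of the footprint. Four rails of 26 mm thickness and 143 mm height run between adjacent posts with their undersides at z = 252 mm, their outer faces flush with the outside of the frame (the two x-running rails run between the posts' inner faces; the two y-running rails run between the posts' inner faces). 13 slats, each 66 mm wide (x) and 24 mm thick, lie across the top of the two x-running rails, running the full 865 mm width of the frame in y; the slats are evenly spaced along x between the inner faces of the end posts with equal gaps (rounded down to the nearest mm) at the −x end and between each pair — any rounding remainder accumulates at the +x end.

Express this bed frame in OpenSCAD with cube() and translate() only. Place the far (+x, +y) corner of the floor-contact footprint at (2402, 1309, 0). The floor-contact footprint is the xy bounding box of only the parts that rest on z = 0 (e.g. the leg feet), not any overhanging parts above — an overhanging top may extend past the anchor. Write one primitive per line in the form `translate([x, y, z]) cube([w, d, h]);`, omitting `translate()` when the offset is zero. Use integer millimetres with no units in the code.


translate([446, 444, 0]) cube([54, 54, 464]);
translate([446, 1255, 0]) cube([54, 54, 464]);
translate([2348, 444, 0]) cube([54, 54, 464]);
translate([2348, 1255, 0]) cube([54, 54, 464]);
translate([500, 444, 252]) cube([1848, 26, 143]);
translate([500, 1283, 252]) cube([1848, 26, 143]);
translate([446, 498, 252]) cube([26, 757, 143]);
translate([2376, 498, 252]) cube([26, 757, 143]);
translate([570, 444, 395]) cube([66, 865, 24]);
translate([706, 444, 395]) cube([66, 865, 24]);
translate([842, 444, 395]) cube([66, 865, 24]);
translate([978, 444, 395]) cube([66, 865, 24]);
translate([1114, 444, 395]) cube([66, 865, 24]);
translate([1250, 444, 395]) cube([66, 865, 24]);
translate([1386, 444, 395]) cube([66, 865, 24]);
translate([1522, 444, 395]) cube([66, 865, 24]);
translate([1658, 444, 395]) cube([66, 865, 24]);
translate([1794, 444, 395]) cube([66, 865, 24]);
translate([1930, 444, 395]) cube([66, 865, 24]);
translate([2066, 444, 395]) cube([66, 865, 24]);
translate([2202, 444, 395]) cube([66, 865, 24]);


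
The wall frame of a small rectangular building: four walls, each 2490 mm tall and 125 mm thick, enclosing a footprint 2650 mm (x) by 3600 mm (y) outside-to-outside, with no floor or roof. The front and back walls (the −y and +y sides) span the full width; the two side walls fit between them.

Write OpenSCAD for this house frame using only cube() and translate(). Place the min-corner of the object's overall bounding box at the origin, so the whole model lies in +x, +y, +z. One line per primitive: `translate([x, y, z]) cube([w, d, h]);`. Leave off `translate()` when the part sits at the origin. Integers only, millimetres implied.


cube([2650, 125, 2490]);
translate([0, 3475, 0]) cube([2650, 125, 2490]);
translate([0, 125, 0]) cube([125, 3350, 2490]);
translate([2525, 125, 0]) cube([125, 3350, 2490]);


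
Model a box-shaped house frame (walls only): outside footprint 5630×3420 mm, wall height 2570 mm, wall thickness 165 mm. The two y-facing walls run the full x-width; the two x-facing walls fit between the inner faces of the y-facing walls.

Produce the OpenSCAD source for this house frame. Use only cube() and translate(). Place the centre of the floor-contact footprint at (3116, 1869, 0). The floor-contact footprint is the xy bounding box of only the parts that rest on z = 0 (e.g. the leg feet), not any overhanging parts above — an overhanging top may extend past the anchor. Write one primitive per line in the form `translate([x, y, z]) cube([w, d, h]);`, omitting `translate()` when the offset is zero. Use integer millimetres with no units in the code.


translate([301, 159, 0]) cube([5630, 165, 2570]);
translate([301, 3414, 0]) cube([5630, 165, 2570]);
translate([301, 324, 0]) cube([165, 3090, 2570]);
translate([5766, 324, 0]) cube([165, 3090, 2570]);


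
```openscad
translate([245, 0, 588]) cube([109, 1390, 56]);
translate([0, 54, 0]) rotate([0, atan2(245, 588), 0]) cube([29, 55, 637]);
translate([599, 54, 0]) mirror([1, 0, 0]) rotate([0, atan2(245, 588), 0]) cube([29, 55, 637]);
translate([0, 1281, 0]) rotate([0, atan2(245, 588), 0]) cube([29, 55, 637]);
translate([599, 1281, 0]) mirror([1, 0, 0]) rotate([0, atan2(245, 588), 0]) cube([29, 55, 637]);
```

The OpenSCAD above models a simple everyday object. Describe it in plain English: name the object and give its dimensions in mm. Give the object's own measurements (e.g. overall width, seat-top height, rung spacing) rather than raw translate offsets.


A sawhorse. A 109×1390×56 mm beam (x, y, z) sits on two A-frame leg pairs. Each pair is two raked legs of 29×55 mm section (55 mm along y) splaying symmetrically in x. Each leg rises 588 mm vertically over 245 mm of horizontal reach and is 637 mm long along its own axis. Every leg's outer bottom edge rests on the floor and its outer top edge meets a bottom edge of the beam — the left legs (tilting toward +x) meet the beam's −x bottom edge, the right legs (their mirror images, tilting toward −x) meet its +x bottom edge — so the leg tops tuck under the beam, the beam's underside is 588 mm above the floor, and the feet are 599 mm apart outside-to-outside with the beam centred between them. The two leg pairs are set in 54 mm from either end of the beam.


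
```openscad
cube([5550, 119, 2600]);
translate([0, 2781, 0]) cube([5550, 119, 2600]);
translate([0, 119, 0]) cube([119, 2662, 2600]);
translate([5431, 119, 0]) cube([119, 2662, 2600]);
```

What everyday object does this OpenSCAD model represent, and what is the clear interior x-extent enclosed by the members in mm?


A house (or room) frame. The interior width is 5312 mm.

Four 2600 mm walls enclosing a rectangle with no floor or roof — a room or house frame. Outside width is 5550 mm and wall thickness is 119 mm, so the interior width is 5550 − 2 × 119 = 5312 mm.


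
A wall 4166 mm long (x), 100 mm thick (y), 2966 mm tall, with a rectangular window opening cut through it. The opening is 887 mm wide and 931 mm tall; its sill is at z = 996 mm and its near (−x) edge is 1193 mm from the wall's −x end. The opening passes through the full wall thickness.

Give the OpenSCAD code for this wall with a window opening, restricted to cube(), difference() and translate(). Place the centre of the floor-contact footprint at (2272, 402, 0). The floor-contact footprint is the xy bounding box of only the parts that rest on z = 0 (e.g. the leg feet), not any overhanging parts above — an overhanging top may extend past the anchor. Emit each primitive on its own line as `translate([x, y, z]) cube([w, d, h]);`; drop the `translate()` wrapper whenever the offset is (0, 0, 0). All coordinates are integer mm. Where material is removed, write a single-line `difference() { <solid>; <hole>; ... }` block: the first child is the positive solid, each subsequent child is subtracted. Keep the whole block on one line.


difference() { translate([189, 352, 0]) cube([4166, 100, 2966]); translate([1382, 352, 996]) cube([887, 100, 931]); }


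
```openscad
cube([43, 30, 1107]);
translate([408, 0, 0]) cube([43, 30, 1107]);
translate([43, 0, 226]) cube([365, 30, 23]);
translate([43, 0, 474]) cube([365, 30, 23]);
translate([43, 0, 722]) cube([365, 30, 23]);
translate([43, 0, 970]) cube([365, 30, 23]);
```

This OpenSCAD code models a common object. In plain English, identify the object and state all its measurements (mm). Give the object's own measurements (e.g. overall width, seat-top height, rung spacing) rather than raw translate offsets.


A straight ladder. Two 43×30 mm vertical rails, 1107 mm tall, stand 451 mm apart (outside-to-outside) with their front faces coplanar on the −y side. 4 rungs, each 30 mm deep and 23 mm tall, span between the inner faces of the rails, front faces flush with the rails. The lowest rung's underside is at z = 226 mm and rungs are spaced 248 mm apart (underside to underside).


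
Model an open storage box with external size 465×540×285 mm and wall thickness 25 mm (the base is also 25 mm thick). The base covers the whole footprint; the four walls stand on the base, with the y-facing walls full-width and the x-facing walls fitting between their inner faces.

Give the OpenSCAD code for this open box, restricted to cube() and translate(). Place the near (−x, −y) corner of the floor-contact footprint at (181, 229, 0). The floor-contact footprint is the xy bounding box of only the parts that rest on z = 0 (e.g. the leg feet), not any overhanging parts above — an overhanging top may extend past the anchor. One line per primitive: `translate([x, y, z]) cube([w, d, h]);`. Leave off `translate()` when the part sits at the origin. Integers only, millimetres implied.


translate([181, 229, 0]) cube([465, 540, 25]);
translate([181, 229, 25]) cube([465, 25, 260]);
translate([181, 744, 25]) cube([465, 25, 260]);
translate([181, 254, 25]) cube([25, 490, 260]);
translate([621, 254, 25]) cube([25, 490, 260]);


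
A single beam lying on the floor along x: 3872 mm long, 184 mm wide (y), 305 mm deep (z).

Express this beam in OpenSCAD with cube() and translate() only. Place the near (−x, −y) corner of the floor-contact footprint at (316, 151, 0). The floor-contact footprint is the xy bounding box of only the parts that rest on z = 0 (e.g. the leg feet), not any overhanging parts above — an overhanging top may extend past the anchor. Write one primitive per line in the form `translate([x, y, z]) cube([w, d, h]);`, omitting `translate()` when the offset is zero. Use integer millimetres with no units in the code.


translate([316, 151, 0]) cube([3872, 184, 305]);


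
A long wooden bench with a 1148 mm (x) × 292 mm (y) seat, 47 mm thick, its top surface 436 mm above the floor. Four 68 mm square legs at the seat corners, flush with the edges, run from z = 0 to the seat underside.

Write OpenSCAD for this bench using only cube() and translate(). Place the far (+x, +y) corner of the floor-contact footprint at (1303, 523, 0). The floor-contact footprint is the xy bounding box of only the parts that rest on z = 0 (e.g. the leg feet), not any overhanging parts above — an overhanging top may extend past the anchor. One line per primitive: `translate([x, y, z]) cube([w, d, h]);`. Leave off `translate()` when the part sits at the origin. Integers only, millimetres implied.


translate([155, 231, 389]) cube([1148, 292, 47]);
translate([155, 231, 0]) cube([68, 68, 389]);
translate([155, 455, 0]) cube([68, 68, 389]);
translate([1235, 231, 0]) cube([68, 68, 389]);
translate([1235, 455, 0]) cube([68, 68, 389]);


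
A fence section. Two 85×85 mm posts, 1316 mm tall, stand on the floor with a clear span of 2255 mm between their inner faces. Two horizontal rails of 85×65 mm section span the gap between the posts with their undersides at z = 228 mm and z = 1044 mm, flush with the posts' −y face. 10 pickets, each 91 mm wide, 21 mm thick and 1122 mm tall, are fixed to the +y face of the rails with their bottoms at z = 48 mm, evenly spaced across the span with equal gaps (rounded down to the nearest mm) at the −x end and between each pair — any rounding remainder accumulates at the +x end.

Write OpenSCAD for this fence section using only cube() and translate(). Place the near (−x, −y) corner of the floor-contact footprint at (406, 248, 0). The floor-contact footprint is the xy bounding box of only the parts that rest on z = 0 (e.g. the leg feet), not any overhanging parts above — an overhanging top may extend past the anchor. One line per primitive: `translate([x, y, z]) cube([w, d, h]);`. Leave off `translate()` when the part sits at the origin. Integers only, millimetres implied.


translate([406, 248, 0]) cube([85, 85, 1316]);
translate([2746, 248, 0]) cube([85, 85, 1316]);
translate([491, 248, 228]) cube([2255, 85, 65]);
translate([491, 248, 1044]) cube([2255, 85, 65]);
translate([613, 333, 48]) cube([91, 21, 1122]);
translate([826, 333, 48]) cube([91, 21, 1122]);
translate([1039, 333, 48]) cube([91, 21, 1122]);
translate([1252, 333, 48]) cube([91, 21, 1122]);
translate([1465, 333, 48]) cube([91, 21, 1122]);
translate([1678, 333, 48]) cube([91, 21, 1122]);
translate([1891, 333, 48]) cube([91, 21, 1122]);
translate([2104, 333, 48]) cube([91, 21, 1122]);
translate([2317, 333, 48]) cube([91, 21, 1122]);
translate([2530, 333, 48]) cube([91, 21, 1122]);


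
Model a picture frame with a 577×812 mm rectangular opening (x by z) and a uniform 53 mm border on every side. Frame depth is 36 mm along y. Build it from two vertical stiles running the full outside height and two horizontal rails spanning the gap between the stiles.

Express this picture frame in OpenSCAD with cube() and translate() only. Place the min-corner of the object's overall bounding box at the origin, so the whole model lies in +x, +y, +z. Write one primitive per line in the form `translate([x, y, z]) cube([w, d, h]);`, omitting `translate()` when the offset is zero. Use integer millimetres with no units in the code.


cube([53, 36, 918]);
translate([630, 0, 0]) cube([53, 36, 918]);
translate([53, 0, 0]) cube([577, 36, 53]);
translate([53, 0, 865]) cube([577, 36, 53]);


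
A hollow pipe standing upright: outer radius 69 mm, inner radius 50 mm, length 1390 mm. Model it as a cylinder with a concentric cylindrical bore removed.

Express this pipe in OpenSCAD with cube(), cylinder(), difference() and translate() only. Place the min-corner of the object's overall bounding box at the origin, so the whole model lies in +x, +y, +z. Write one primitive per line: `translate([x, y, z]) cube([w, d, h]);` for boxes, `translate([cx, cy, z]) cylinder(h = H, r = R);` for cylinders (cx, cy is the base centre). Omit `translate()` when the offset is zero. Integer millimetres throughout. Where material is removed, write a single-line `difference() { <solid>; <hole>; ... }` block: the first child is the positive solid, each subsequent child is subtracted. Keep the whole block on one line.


difference() { translate([69, 69, 0]) cylinder(h = 1390, r = 69); translate([69, 69, 0]) cylinder(h = 1390, r = 50); }


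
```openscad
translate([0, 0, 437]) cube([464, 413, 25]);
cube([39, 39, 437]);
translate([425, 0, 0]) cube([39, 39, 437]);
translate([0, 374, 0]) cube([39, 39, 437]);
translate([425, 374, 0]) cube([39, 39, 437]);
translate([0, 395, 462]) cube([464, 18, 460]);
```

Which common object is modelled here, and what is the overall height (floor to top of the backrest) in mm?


A chair. The overall height is 922 mm.

A slab on four corner posts with a tall panel at the back — a chair. The seat slab sits at z = 437 with thickness 25, and the 460 mm backrest starts at the seat top, so the overall height is 437 + 25 + 460 = 922 mm.


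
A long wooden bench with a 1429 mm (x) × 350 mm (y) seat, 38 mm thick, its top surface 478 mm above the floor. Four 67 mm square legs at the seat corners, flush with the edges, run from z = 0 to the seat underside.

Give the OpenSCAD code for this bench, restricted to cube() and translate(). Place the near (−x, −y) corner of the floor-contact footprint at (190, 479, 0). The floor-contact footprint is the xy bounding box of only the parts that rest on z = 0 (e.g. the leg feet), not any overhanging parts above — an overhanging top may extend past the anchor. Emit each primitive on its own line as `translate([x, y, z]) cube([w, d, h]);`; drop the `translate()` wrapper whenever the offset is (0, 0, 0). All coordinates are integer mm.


translate([190, 479, 440]) cube([1429, 350, 38]);
translate([190, 479, 0]) cube([67, 67, 440]);
translate([190, 762, 0]) cube([67, 67, 440]);
translate([1552, 479, 0]) cube([67, 67, 440]);
translate([1552, 762, 0]) cube([67, 67, 440]);


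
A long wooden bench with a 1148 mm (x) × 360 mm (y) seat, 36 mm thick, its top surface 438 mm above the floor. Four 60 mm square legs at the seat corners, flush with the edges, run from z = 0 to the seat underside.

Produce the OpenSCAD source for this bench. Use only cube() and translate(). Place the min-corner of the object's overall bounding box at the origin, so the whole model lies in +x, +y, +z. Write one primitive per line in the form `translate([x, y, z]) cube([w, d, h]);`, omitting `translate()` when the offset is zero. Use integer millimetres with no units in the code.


translate([0, 0, 402]) cube([1148, 360, 36]);
cube([60, 60, 402]);
translate([0, 300, 0]) cube([60, 60, 402]);
translate([1088, 0, 0]) cube([60, 60, 402]);
translate([1088, 300, 0]) cube([60, 60, 402]);


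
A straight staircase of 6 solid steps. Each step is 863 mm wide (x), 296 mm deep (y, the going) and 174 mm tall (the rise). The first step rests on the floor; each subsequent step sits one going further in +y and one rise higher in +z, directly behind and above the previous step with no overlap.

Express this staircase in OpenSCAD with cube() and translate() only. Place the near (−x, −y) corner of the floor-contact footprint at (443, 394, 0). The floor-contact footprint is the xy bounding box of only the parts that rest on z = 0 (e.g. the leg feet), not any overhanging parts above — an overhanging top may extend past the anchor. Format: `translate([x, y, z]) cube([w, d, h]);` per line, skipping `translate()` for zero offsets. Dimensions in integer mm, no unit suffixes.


translate([443, 394, 0]) cube([863, 296, 174]);
translate([443, 690, 174]) cube([863, 296, 174]);
translate([443, 986, 348]) cube([863, 296, 174]);
translate([443, 1282, 522]) cube([863, 296, 174]);
translate([443, 1578, 696]) cube([863, 296, 174]);
translate([443, 1874, 870]) cube([863, 296, 174]);


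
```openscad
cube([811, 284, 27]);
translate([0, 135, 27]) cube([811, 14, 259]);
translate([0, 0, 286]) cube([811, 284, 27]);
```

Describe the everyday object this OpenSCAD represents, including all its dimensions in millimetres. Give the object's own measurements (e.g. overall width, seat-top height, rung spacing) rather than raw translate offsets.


An I-beam lying along x, 811 mm long. Overall section height 313 mm. Two flanges 284 mm wide (y) and 27 mm thick, one on the floor and one at the top; a web 14 mm thick runs between them, centred on the flange width.


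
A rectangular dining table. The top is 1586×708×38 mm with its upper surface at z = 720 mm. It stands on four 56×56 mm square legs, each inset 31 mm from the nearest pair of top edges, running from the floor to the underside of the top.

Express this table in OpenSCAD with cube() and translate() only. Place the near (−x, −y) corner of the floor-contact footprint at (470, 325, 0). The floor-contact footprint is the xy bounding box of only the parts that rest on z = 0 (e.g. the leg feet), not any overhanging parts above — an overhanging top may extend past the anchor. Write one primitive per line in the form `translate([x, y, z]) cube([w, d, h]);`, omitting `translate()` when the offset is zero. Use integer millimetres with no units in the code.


// leg_h = 720 - 38 = 682
translate([439, 294, 682]) cube([1586, 708, 38]);
translate([470, 325, 0]) cube([56, 56, 682]);
translate([1938, 325, 0]) cube([56, 56, 682]);
translate([470, 915, 0]) cube([56, 56, 682]);
translate([1938, 915, 0]) cube([56, 56, 682]);


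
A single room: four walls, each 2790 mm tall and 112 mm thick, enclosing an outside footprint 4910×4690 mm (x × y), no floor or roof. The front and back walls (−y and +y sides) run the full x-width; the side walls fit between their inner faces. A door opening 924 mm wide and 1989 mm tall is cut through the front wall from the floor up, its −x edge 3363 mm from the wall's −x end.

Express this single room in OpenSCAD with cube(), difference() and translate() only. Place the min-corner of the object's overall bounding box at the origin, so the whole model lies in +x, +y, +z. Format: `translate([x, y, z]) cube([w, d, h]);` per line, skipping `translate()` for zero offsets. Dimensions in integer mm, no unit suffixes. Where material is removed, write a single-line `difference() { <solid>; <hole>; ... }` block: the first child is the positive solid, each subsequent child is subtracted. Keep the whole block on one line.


difference() { cube([4910, 112, 2790]); translate([3363, 0, 0]) cube([924, 112, 1989]); }
translate([0, 4578, 0]) cube([4910, 112, 2790]);
translate([0, 112, 0]) cube([112, 4466, 2790]);
translate([4798, 112, 0]) cube([112, 4466, 2790]);


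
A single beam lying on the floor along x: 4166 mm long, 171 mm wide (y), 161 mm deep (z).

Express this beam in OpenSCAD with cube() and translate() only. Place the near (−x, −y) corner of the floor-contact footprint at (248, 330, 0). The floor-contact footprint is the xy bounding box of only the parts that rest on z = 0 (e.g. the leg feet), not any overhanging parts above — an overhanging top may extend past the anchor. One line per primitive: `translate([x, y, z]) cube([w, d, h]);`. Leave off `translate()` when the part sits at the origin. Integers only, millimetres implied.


translate([248, 330, 0]) cube([4166, 171, 161]);


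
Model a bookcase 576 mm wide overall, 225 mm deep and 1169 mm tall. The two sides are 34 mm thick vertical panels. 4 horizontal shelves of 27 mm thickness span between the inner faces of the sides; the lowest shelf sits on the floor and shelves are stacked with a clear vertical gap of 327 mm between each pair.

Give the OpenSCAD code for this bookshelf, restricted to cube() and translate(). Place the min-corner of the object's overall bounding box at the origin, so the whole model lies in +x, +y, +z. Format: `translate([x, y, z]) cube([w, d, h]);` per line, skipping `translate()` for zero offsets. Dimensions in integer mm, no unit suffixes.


cube([34, 225, 1169]);
translate([542, 0, 0]) cube([34, 225, 1169]);
translate([34, 0, 0]) cube([508, 225, 27]);
translate([34, 0, 354]) cube([508, 225, 27]);
translate([34, 0, 708]) cube([508, 225, 27]);
translate([34, 0, 1062]) cube([508, 225, 27]);


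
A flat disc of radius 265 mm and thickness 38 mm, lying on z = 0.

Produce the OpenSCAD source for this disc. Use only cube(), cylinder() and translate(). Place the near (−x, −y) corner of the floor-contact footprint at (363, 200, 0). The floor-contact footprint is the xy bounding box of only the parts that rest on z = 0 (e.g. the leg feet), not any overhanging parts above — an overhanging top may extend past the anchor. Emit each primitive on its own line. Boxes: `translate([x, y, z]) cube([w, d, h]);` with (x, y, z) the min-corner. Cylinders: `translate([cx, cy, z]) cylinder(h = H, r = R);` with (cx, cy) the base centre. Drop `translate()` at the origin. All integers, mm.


translate([628, 465, 0]) cylinder(h = 38, r = 265);


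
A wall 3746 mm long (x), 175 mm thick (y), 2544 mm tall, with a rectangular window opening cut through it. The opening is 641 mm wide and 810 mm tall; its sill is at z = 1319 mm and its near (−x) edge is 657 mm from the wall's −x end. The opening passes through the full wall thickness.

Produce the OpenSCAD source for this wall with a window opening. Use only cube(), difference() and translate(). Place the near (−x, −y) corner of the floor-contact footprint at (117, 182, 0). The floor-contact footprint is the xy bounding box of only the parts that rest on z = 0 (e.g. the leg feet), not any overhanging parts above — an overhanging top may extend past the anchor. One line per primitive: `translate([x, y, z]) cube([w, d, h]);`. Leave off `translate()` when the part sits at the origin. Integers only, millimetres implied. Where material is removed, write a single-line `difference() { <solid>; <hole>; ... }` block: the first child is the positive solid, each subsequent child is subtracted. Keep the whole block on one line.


difference() { translate([117, 182, 0]) cube([3746, 175, 2544]); translate([774, 182, 1319]) cube([641, 175, 810]); }


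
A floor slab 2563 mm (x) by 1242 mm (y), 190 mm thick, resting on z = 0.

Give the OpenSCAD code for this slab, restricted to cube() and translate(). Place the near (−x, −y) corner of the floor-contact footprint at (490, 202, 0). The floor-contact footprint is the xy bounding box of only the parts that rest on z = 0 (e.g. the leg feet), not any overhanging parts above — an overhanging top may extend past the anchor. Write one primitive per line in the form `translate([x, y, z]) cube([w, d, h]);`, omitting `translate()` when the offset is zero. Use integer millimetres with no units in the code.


translate([490, 202, 0]) cube([2563, 1242, 190]);


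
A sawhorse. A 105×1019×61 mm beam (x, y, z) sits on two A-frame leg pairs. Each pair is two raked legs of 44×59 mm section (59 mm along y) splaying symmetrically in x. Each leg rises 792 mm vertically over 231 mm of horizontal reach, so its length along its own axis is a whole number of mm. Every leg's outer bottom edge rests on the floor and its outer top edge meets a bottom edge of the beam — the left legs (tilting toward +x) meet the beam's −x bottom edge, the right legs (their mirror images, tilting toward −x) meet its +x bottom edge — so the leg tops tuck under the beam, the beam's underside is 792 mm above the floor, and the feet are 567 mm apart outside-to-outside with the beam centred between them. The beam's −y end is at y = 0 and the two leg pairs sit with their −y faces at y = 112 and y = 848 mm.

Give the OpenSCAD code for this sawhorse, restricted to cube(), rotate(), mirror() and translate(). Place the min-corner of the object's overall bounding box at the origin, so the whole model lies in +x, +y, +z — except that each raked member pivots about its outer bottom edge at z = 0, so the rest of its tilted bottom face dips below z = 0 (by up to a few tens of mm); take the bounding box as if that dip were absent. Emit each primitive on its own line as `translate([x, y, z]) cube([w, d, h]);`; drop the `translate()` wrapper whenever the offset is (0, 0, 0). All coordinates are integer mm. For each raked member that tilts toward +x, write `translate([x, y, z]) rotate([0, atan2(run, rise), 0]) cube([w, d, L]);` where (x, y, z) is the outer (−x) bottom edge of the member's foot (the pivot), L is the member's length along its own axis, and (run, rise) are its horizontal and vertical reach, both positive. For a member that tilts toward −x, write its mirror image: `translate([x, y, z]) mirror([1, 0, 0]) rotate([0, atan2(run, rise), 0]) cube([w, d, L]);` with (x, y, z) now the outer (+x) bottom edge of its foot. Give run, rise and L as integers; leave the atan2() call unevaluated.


translate([231, 0, 792]) cube([105, 1019, 61]);
translate([0, 112, 0]) rotate([0, atan2(231, 792), 0]) cube([44, 59, 825]);
translate([567, 112, 0]) mirror([1, 0, 0]) rotate([0, atan2(231, 792), 0]) cube([44, 59, 825]);
translate([0, 848, 0]) rotate([0, atan2(231, 792), 0]) cube([44, 59, 825]);
translate([567, 848, 0]) mirror([1, 0, 0]) rotate([0, atan2(231, 792), 0]) cube([44, 59, 825]);


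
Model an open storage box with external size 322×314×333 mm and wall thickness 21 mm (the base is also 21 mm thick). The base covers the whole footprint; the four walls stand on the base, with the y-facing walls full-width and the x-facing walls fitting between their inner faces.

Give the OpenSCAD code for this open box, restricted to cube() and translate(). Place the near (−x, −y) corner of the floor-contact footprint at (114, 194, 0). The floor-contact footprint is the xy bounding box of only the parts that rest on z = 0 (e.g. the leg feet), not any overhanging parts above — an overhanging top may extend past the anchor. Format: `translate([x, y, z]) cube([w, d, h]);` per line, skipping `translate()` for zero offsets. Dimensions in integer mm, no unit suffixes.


translate([114, 194, 0]) cube([322, 314, 21]);
translate([114, 194, 21]) cube([322, 21, 312]);
translate([114, 487, 21]) cube([322, 21, 312]);
translate([114, 215, 21]) cube([21, 272, 312]);
translate([415, 215, 21]) cube([21, 272, 312]);


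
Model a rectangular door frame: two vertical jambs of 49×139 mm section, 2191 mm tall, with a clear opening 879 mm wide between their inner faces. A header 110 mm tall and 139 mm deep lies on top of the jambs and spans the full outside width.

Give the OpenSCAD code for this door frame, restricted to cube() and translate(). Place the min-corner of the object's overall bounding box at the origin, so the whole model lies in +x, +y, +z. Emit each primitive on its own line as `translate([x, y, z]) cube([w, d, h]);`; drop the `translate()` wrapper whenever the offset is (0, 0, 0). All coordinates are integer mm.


cube([49, 139, 2191]);
translate([928, 0, 0]) cube([49, 139, 2191]);
translate([0, 0, 2191]) cube([977, 139, 110]);


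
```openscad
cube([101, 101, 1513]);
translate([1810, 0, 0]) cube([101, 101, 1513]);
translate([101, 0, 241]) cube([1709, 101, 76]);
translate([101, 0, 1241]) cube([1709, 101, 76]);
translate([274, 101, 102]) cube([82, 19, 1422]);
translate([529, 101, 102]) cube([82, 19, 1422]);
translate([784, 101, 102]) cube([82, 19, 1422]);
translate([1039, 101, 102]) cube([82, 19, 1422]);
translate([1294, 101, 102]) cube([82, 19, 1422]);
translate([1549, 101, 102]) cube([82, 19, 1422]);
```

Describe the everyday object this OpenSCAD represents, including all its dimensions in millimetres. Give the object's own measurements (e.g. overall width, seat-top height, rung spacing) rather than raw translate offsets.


A fence section. Two 101×101 mm posts, 1513 mm tall, stand on the floor with a clear span of 1709 mm between their inner faces. Two horizontal rails of 101×76 mm section span the gap between the posts with their undersides at z = 241 mm and z = 1241 mm, flush with the posts' −y face. 6 pickets, each 82 mm wide, 19 mm thick and 1422 mm tall, are fixed to the +y face of the rails with their bottoms at z = 102 mm, spaced across the span with a 173 mm gap after the −x post and between neighbouring pickets, with 179 mm left before the +x post.


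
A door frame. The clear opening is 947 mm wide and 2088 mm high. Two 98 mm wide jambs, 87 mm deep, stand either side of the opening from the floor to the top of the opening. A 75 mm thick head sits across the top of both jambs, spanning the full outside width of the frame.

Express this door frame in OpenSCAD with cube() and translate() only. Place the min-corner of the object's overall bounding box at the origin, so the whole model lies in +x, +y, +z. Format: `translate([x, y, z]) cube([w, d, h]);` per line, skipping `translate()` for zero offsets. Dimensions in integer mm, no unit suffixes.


cube([98, 87, 2088]);
translate([1045, 0, 0]) cube([98, 87, 2088]);
translate([0, 0, 2088]) cube([1143, 87, 75]);


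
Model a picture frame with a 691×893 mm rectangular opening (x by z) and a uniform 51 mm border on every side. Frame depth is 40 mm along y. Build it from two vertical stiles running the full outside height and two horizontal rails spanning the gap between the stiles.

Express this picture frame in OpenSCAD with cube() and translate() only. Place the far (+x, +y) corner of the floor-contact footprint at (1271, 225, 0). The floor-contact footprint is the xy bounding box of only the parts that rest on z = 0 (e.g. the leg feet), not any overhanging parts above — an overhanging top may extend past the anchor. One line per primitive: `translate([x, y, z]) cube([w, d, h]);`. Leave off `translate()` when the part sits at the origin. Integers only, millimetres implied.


translate([478, 185, 0]) cube([51, 40, 995]);
translate([1220, 185, 0]) cube([51, 40, 995]);
translate([529, 185, 0]) cube([691, 40, 51]);
translate([529, 185, 944]) cube([691, 40, 51]);


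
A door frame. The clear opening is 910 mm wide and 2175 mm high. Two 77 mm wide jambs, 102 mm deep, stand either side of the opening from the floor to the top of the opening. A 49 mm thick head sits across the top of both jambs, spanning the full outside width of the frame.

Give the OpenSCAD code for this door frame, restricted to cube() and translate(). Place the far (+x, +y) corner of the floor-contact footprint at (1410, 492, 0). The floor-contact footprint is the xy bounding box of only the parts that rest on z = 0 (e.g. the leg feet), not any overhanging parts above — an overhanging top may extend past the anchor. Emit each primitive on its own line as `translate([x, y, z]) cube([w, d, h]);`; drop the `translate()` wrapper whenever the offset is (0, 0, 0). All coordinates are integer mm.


translate([346, 390, 0]) cube([77, 102, 2175]);
translate([1333, 390, 0]) cube([77, 102, 2175]);
translate([346, 390, 2175]) cube([1064, 102, 49]);


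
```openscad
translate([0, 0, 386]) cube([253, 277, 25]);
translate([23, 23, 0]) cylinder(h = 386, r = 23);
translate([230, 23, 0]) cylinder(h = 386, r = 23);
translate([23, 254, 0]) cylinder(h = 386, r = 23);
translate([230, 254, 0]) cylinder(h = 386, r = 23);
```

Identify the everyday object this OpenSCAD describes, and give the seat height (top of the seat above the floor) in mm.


A stool. The seat height is 411 mm.

A 253×277×25 slab at z = 386 on four corner cylinders — a stool. The seat top is 386 + 25 = 411 mm.
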